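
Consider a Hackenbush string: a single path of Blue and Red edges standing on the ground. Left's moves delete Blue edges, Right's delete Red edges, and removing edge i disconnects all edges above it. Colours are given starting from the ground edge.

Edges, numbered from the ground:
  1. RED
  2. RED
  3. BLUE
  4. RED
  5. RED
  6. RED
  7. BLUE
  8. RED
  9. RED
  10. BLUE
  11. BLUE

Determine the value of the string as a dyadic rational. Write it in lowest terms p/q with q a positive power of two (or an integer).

-985/512

R: Left { — }, Right { 0 } ⇒ simplest -1
RR: Left { — }, Right { -1; 0 } ⇒ simplest -2
RRB: Left { -2 }, Right { -1; 0 } ⇒ simplest -3/2
RRBR: Left { -2 }, Right { -3/2; -1; 0 } ⇒ simplest -7/4
RRBRR: Left { -2 }, Right { -7/4; -3/2; -1; 0 } ⇒ simplest -15/8
RRBRRR: Left { -2 }, Right { -15/8; -7/4; -3/2; -1; 0 } ⇒ simplest -31/16
RRBRRRB: Left { -2; -31/16 }, Right { -15/8; -7/4; -3/2; -1; 0 } ⇒ simplest -61/32
RRBRRRBR: Left { -2; -31/16 }, Right { -61/32; -15/8; -7/4; -3/2; -1; 0 } ⇒ simplest -123/64
RRBRRRBRR: Left { -2; -31/16 }, Right { -123/64; -61/32; -15/8; -7/4; -3/2; -1; 0 } ⇒ simplest -247/128
RRBRRRBRRB: Left { -2; -31/16; -247/128 }, Right { -123/64; -61/32; -15/8; -7/4; -3/2; -1; 0 } ⇒ simplest -493/256
RRBRRRBRRBB: Left { -2; -31/16; -247/128; -493/256 }, Right { -123/64; -61/32; -15/8; -7/4; -3/2; -1; 0 } ⇒ simplest -985/512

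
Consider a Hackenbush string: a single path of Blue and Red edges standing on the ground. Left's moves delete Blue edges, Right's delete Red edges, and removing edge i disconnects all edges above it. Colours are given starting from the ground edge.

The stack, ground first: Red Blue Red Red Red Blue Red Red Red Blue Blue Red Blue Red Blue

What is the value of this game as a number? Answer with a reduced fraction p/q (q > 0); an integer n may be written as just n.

-15253/16384

R: Left { · }, Right { 0 } = simplest -1
RB: Left { -1 }, Right { 0 } = simplest -1/2
RBR: Left { -1 }, Right { -1/2, 0 } = simplest -3/4
RBRR: Left { -1 }, Right { -3/4, -1/2, 0 } = simplest -7/8
RBRRR: Left { -1 }, Right { -7/8, -3/4, -1/2, 0 } = simplest -15/16
RBRRRB: Left { -1, -15/16 }, Right { -7/8, -3/4, -1/2, 0 } = simplest -29/32
RBRRRBR: Left { -1, -15/16 }, Right { -29/32, -7/8, -3/4, -1/2, 0 } = simplest -59/64
RBRRRBRR: Left { -1, -15/16 }, Right { -59/64, -29/32, -7/8, -3/4, -1/2, 0 } = simplest -119/128
RBRRRBRRR: Left { -1, -15/16 }, Right { -119/128, -59/64, -29/32, -7/8, -3/4, -1/2, 0 } = simplest -239/256
RBRRRBRRRB: Left { -1, -15/16, -239/256 }, Right { -119/128, -59/64, -29/32, -7/8, -3/4, -1/2, 0 } = simplest -477/512
RBRRRBRRRBB: Left { -1, -15/16, -239/256, -477/512 }, Right { -119/128, -59/64, -29/32, -7/8, -3/4, -1/2, 0 } = simplest -953/1024
RBRRRBRRRBBR: Left { -1, -15/16, -239/256, -477/512 }, Right { -953/1024, -119/128, -59/64, -29/32, -7/8, -3/4, -1/2, 0 } = simplest -1907/2048
RBRRRBRRRBBRB: Left { -1, -15/16, -239/256, -477/512, -1907/2048 }, Right { -953/1024, -119/128, -59/64, -29/32, -7/8, -3/4, -1/2, 0 } = simplest -3813/4096
RBRRRBRRRBBRBR: Left { -1, -15/16, -239/256, -477/512, -1907/2048 }, Right { -3813/4096, -953/1024, -119/128, -59/64, -29/32, -7/8, -3/4, -1/2, 0 } = simplest -7627/8192
RBRRRBRRRBBRBRB: Left { -1, -15/16, -239/256, -477/512, -1907/2048, -7627/8192 }, Right { -3813/4096, -953/1024, -119/128, -59/64, -29/32, -7/8, -3/4, -1/2, 0 } = simplest -15253/16384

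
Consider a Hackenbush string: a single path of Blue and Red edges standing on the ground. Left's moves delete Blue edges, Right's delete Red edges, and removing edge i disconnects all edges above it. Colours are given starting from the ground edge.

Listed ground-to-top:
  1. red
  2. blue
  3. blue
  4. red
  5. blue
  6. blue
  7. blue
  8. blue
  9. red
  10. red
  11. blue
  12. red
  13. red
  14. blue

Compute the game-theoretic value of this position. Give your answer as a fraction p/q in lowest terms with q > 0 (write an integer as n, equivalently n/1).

-2157/8192

Prefix values for red blue blue red blue blue blue blue red red blue red red blue via {L|R} + simplicity:
step 1: add red to get r; options L={  } R={ 0 } = -1
step 2: add blue to get rb; options L={ -1 } R={ 0 } = -1/2
step 3: add blue to get rbb; options L={ -1; -1/2 } R={ 0 } = -1/4
step 4: add red to get rbbr; options L={ -1; -1/2 } R={ -1/4; 0 } = -3/8
step 5: add blue to get rbbrb; options L={ -1; -1/2; -3/8 } R={ -1/4; 0 } = -5/16
step 6: add blue to get rbbrbb; options L={ -1; -1/2; -3/8; -5/16 } R={ -1/4; 0 } = -9/32
step 7: add blue to get rbbrbbb; options L={ -1; -1/2; -3/8; -5/16; -9/32 } R={ -1/4; 0 } = -17/64
step 8: add blue to get rbbrbbbb; options L={ -1; -1/2; -3/8; -5/16; -9/32; -17/64 } R={ -1/4; 0 } = -33/128
step 9: add red to get rbbrbbbbr; options L={ -1; -1/2; -3/8; -5/16; -9/32; -17/64 } R={ -33/128; -1/4; 0 } = -67/256
step 10: add red to get rbbrbbbbrr; options L={ -1; -1/2; -3/8; -5/16; -9/32; -17/64 } R={ -67/256; -33/128; -1/4; 0 } = -135/512
step 11: add blue to get rbbrbbbbrrb; options L={ -1; -1/2; -3/8; -5/16; -9/32; -17/64; -135/512 } R={ -67/256; -33/128; -1/4; 0 } = -269/1024
step 12: add red to get rbbrbbbbrrbr; options L={ -1; -1/2; -3/8; -5/16; -9/32; -17/64; -135/512 } R={ -269/1024; -67/256; -33/128; -1/4; 0 } = -539/2048
step 13: add red to get rbbrbbbbrrbrr; options L={ -1; -1/2; -3/8; -5/16; -9/32; -17/64; -135/512 } R={ -539/2048; -269/1024; -67/256; -33/128; -1/4; 0 } = -1079/4096
step 14: add blue to get rbbrbbbbrrbrrb; options L={ -1; -1/2; -3/8; -5/16; -9/32; -17/64; -135/512; -1079/4096 } R={ -539/2048; -269/1024; -67/256; -33/128; -1/4; 0 } = -2157/8192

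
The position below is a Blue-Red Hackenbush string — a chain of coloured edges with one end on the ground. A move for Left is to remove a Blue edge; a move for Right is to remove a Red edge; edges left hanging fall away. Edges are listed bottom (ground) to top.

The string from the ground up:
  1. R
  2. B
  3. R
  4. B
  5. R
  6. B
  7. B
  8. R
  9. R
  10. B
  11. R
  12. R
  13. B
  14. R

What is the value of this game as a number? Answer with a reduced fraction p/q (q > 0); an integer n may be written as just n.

-5339/8192

G_1 [R]  L=[—]  R=[0]  — -1
G_2 [RB]  L=[-1]  R=[0]  — -1/2
G_3 [RBR]  L=[-1]  R=[-1/2,0]  — -3/4
G_4 [RBRB]  L=[-1,-3/4]  R=[-1/2,0]  — -5/8
G_5 [RBRBR]  L=[-1,-3/4]  R=[-5/8,-1/2,0]  — -11/16
G_6 [RBRBRB]  L=[-1,-3/4,-11/16]  R=[-5/8,-1/2,0]  — -21/32
G_7 [RBRBRBB]  L=[-1,-3/4,-11/16,-21/32]  R=[-5/8,-1/2,0]  — -41/64
G_8 [RBRBRBBR]  L=[-1,-3/4,-11/16,-21/32]  R=[-41/64,-5/8,-1/2,0]  — -83/128
G_9 [RBRBRBBRR]  L=[-1,-3/4,-11/16,-21/32]  R=[-83/128,-41/64,-5/8,-1/2,0]  — -167/256
G_10 [RBRBRBBRRB]  L=[-1,-3/4,-11/16,-21/32,-167/256]  R=[-83/128,-41/64,-5/8,-1/2,0]  — -333/512
G_11 [RBRBRBBRRBR]  L=[-1,-3/4,-11/16,-21/32,-167/256]  R=[-333/512,-83/128,-41/64,-5/8,-1/2,0]  — -667/1024
G_12 [RBRBRBBRRBRR]  L=[-1,-3/4,-11/16,-21/32,-167/256]  R=[-667/1024,-333/512,-83/128,-41/64,-5/8,-1/2,0]  — -1335/2048
G_13 [RBRBRBBRRBRRB]  L=[-1,-3/4,-11/16,-21/32,-167/256,-1335/2048]  R=[-667/1024,-333/512,-83/128,-41/64,-5/8,-1/2,0]  — -2669/4096
G_14 [RBRBRBBRRBRRBR]  L=[-1,-3/4,-11/16,-21/32,-167/256,-1335/2048]  R=[-2669/4096,-667/1024,-333/512,-83/128,-41/64,-5/8,-1/2,0]  — -5339/8192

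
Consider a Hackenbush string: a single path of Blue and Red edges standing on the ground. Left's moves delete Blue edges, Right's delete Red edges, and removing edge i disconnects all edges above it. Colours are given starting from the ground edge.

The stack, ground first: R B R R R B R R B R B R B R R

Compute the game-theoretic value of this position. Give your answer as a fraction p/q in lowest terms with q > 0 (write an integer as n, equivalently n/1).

Recurse on prefixes of the 15-edge string R B R R R B R R B R B R B R R:
edge 1 of 15 (R): {  | 0 } ⇒ -1
edge 2 of 15 (B): { -1 | 0 } ⇒ -1/2
edge 3 of 15 (R): { -1 | -1/2; 0 } ⇒ -3/4
edge 4 of 15 (R): { -1 | -3/4; -1/2; 0 } ⇒ -7/8
edge 5 of 15 (R): { -1 | -7/8; -3/4; -1/2; 0 } ⇒ -15/16
edge 6 of 15 (B): { -1; -15/16 | -7/8; -3/4; -1/2; 0 } ⇒ -29/32
edge 7 of 15 (R): { -1; -15/16 | -29/32; -7/8; -3/4; -1/2; 0 } ⇒ -59/64
edge 8 of 15 (R): { -1; -15/16 | -59/64; -29/32; -7/8; -3/4; -1/2; 0 } ⇒ -119/128
edge 9 of 15 (B): { -1; -15/16; -119/128 | -59/64; -29/32; -7/8; -3/4; -1/2; 0 } ⇒ -237/256
edge 10 of 15 (R): { -1; -15/16; -119/128 | -237/256; -59/64; -29/32; -7/8; -3/4; -1/2; 0 } ⇒ -475/512
edge 11 of 15 (B): { -1; -15/16; -119/128; -475/512 | -237/256; -59/64; -29/32; -7/8; -3/4; -1/2; 0 } ⇒ -949/1024
edge 12 of 15 (R): { -1; -15/16; -119/128; -475/512 | -949/1024; -237/256; -59/64; -29/32; -7/8; -3/4; -1/2; 0 } ⇒ -1899/2048
edge 13 of 15 (B): { -1; -15/16; -119/128; -475/512; -1899/2048 | -949/1024; -237/256; -59/64; -29/32; -7/8; -3/4; -1/2; 0 } ⇒ -3797/4096
edge 14 of 15 (R): { -1; -15/16; -119/128; -475/512; -1899/2048 | -3797/4096; -949/1024; -237/256; -59/64; -29/32; -7/8; -3/4; -1/2; 0 } ⇒ -7595/8192
edge 15 of 15 (R): { -1; -15/16; -119/128; -475/512; -1899/2048 | -7595/8192; -3797/4096; -949/1024; -237/256; -59/64; -29/32; -7/8; -3/4; -1/2; 0 } ⇒ -15191/16384

-15191/16384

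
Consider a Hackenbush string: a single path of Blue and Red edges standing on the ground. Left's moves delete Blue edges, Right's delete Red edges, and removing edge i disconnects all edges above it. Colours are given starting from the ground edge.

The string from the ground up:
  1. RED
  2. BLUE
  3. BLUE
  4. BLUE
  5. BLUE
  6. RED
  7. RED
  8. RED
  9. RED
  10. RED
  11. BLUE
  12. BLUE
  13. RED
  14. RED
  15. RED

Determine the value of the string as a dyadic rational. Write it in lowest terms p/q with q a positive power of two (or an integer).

Recurse on prefixes of the 15-edge string RED BLUE BLUE BLUE BLUE RED RED RED RED RED BLUE BLUE RED RED RED:
R: Left { none }, Right { 0 } — simplest -1
RB: Left { -1 }, Right { 0 } — simplest -1/2
RBB: Left { -1; -1/2 }, Right { 0 } — simplest -1/4
RBBB: Left { -1; -1/2; -1/4 }, Right { 0 } — simplest -1/8
RBBBB: Left { -1; -1/2; -1/4; -1/8 }, Right { 0 } — simplest -1/16
RBBBBR: Left { -1; -1/2; -1/4; -1/8 }, Right { -1/16; 0 } — simplest -3/32
RBBBBRR: Left { -1; -1/2; -1/4; -1/8 }, Right { -3/32; -1/16; 0 } — simplest -7/64
RBBBBRRR: Left { -1; -1/2; -1/4; -1/8 }, Right { -7/64; -3/32; -1/16; 0 } — simplest -15/128
RBBBBRRRR: Left { -1; -1/2; -1/4; -1/8 }, Right { -15/128; -7/64; -3/32; -1/16; 0 } — simplest -31/256
RBBBBRRRRR: Left { -1; -1/2; -1/4; -1/8 }, Right { -31/256; -15/128; -7/64; -3/32; -1/16; 0 } — simplest -63/512
RBBBBRRRRRB: Left { -1; -1/2; -1/4; -1/8; -63/512 }, Right { -31/256; -15/128; -7/64; -3/32; -1/16; 0 } — simplest -125/1024
RBBBBRRRRRBB: Left { -1; -1/2; -1/4; -1/8; -63/512; -125/1024 }, Right { -31/256; -15/128; -7/64; -3/32; -1/16; 0 } — simplest -249/2048
RBBBBRRRRRBBR: Left { -1; -1/2; -1/4; -1/8; -63/512; -125/1024 }, Right { -249/2048; -31/256; -15/128; -7/64; -3/32; -1/16; 0 } — simplest -499/4096
RBBBBRRRRRBBRR: Left { -1; -1/2; -1/4; -1/8; -63/512; -125/1024 }, Right { -499/4096; -249/2048; -31/256; -15/128; -7/64; -3/32; -1/16; 0 } — simplest -999/8192
RBBBBRRRRRBBRRR: Left { -1; -1/2; -1/4; -1/8; -63/512; -125/1024 }, Right { -999/8192; -499/4096; -249/2048; -31/256; -15/128; -7/64; -3/32; -1/16; 0 } — simplest -1999/16384

-1999/16384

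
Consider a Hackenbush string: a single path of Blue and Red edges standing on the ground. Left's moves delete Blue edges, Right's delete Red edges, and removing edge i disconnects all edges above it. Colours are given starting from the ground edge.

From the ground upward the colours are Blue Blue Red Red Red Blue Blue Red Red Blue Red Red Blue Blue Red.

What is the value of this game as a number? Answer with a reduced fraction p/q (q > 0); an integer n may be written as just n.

9805/8192

g_1 [B]  L=[0]  R=[∅]  gives 1
g_2 [BB]  L=[0; 1]  R=[∅]  gives 2
g_3 [BBR]  L=[0; 1]  R=[2]  gives 3/2
g_4 [BBRR]  L=[0; 1]  R=[3/2; 2]  gives 5/4
g_5 [BBRRR]  L=[0; 1]  R=[5/4; 3/2; 2]  gives 9/8
g_6 [BBRRRB]  L=[0; 1; 9/8]  R=[5/4; 3/2; 2]  gives 19/16
g_7 [BBRRRBB]  L=[0; 1; 9/8; 19/16]  R=[5/4; 3/2; 2]  gives 39/32
g_8 [BBRRRBBR]  L=[0; 1; 9/8; 19/16]  R=[39/32; 5/4; 3/2; 2]  gives 77/64
g_9 [BBRRRBBRR]  L=[0; 1; 9/8; 19/16]  R=[77/64; 39/32; 5/4; 3/2; 2]  gives 153/128
g_10 [BBRRRBBRRB]  L=[0; 1; 9/8; 19/16; 153/128]  R=[77/64; 39/32; 5/4; 3/2; 2]  gives 307/256
g_11 [BBRRRBBRRBR]  L=[0; 1; 9/8; 19/16; 153/128]  R=[307/256; 77/64; 39/32; 5/4; 3/2; 2]  gives 613/512
g_12 [BBRRRBBRRBRR]  L=[0; 1; 9/8; 19/16; 153/128]  R=[613/512; 307/256; 77/64; 39/32; 5/4; 3/2; 2]  gives 1225/1024
g_13 [BBRRRBBRRBRRB]  L=[0; 1; 9/8; 19/16; 153/128; 1225/1024]  R=[613/512; 307/256; 77/64; 39/32; 5/4; 3/2; 2]  gives 2451/2048
g_14 [BBRRRBBRRBRRBB]  L=[0; 1; 9/8; 19/16; 153/128; 1225/1024; 2451/2048]  R=[613/512; 307/256; 77/64; 39/32; 5/4; 3/2; 2]  gives 4903/4096
g_15 [BBRRRBBRRBRRBBR]  L=[0; 1; 9/8; 19/16; 153/128; 1225/1024; 2451/2048]  R=[4903/4096; 613/512; 307/256; 77/64; 39/32; 5/4; 3/2; 2]  gives 9805/8192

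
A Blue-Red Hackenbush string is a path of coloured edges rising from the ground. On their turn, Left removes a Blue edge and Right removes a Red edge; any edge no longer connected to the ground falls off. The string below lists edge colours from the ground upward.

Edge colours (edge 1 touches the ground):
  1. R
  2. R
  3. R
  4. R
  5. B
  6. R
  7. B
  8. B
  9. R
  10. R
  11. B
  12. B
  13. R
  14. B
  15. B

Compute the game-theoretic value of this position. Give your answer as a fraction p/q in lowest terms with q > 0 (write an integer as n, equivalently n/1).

-7369/2048

Prefix values for R R R R B R B B R R B B R B B via {L|R} + simplicity:
1 of 15 · R · max L −∞ · min R 0 ⇒ -1
2 of 15 · RR · max L −∞ · min R -1 ⇒ -2
3 of 15 · RRR · max L −∞ · min R -2 ⇒ -3
4 of 15 · RRRR · max L −∞ · min R -3 ⇒ -4
5 of 15 · RRRRB · max L -4 · min R -3 ⇒ -7/2
6 of 15 · RRRRBR · max L -4 · min R -7/2 ⇒ -15/4
7 of 15 · RRRRBRB · max L -15/4 · min R -7/2 ⇒ -29/8
8 of 15 · RRRRBRBB · max L -29/8 · min R -7/2 ⇒ -57/16
9 of 15 · RRRRBRBBR · max L -29/8 · min R -57/16 ⇒ -115/32
10 of 15 · RRRRBRBBRR · max L -29/8 · min R -115/32 ⇒ -231/64
11 of 15 · RRRRBRBBRRB · max L -231/64 · min R -115/32 ⇒ -461/128
12 of 15 · RRRRBRBBRRBB · max L -461/128 · min R -115/32 ⇒ -921/256
13 of 15 · RRRRBRBBRRBBR · max L -461/128 · min R -921/256 ⇒ -1843/512
14 of 15 · RRRRBRBBRRBBRB · max L -1843/512 · min R -921/256 ⇒ -3685/1024
15 of 15 · RRRRBRBBRRBBRBB · max L -3685/1024 · min R -921/256 ⇒ -7369/2048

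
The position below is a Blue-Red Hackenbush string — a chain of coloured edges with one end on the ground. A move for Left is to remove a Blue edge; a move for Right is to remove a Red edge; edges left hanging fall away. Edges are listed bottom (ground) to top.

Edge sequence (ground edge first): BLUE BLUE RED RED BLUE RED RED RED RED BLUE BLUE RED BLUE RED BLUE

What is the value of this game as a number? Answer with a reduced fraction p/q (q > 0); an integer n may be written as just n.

10347/8192

step 1: add BLUE to get B; options L={ 0 } R={ — } gives 1
step 2: add BLUE to get BB; options L={ 0, 1 } R={ — } gives 2
step 3: add RED to get BBR; options L={ 0, 1 } R={ 2 } gives 3/2
step 4: add RED to get BBRR; options L={ 0, 1 } R={ 3/2, 2 } gives 5/4
step 5: add BLUE to get BBRRB; options L={ 0, 1, 5/4 } R={ 3/2, 2 } gives 11/8
step 6: add RED to get BBRRBR; options L={ 0, 1, 5/4 } R={ 11/8, 3/2, 2 } gives 21/16
step 7: add RED to get BBRRBRR; options L={ 0, 1, 5/4 } R={ 21/16, 11/8, 3/2, 2 } gives 41/32
step 8: add RED to get BBRRBRRR; options L={ 0, 1, 5/4 } R={ 41/32, 21/16, 11/8, 3/2, 2 } gives 81/64
step 9: add RED to get BBRRBRRRR; options L={ 0, 1, 5/4 } R={ 81/64, 41/32, 21/16, 11/8, 3/2, 2 } gives 161/128
step 10: add BLUE to get BBRRBRRRRB; options L={ 0, 1, 5/4, 161/128 } R={ 81/64, 41/32, 21/16, 11/8, 3/2, 2 } gives 323/256
step 11: add BLUE to get BBRRBRRRRBB; options L={ 0, 1, 5/4, 161/128, 323/256 } R={ 81/64, 41/32, 21/16, 11/8, 3/2, 2 } gives 647/512
step 12: add RED to get BBRRBRRRRBBR; options L={ 0, 1, 5/4, 161/128, 323/256 } R={ 647/512, 81/64, 41/32, 21/16, 11/8, 3/2, 2 } gives 1293/1024
step 13: add BLUE to get BBRRBRRRRBBRB; options L={ 0, 1, 5/4, 161/128, 323/256, 1293/1024 } R={ 647/512, 81/64, 41/32, 21/16, 11/8, 3/2, 2 } gives 2587/2048
step 14: add RED to get BBRRBRRRRBBRBR; options L={ 0, 1, 5/4, 161/128, 323/256, 1293/1024 } R={ 2587/2048, 647/512, 81/64, 41/32, 21/16, 11/8, 3/2, 2 } gives 5173/4096
step 15: add BLUE to get BBRRBRRRRBBRBRB; options L={ 0, 1, 5/4, 161/128, 323/256, 1293/1024, 5173/4096 } R={ 2587/2048, 647/512, 81/64, 41/32, 21/16, 11/8, 3/2, 2 } gives 10347/8192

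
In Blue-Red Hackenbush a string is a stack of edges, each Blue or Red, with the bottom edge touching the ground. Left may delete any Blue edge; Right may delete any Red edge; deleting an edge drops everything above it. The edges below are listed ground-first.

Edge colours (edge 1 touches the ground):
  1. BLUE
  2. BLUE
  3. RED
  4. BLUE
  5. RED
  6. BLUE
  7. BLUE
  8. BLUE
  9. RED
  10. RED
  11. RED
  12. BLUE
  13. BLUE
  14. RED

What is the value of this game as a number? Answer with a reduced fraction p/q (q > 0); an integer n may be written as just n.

Build v(s[:k]) for k = 1..14, string s = BLUE BLUE RED BLUE RED BLUE BLUE BLUE RED RED RED BLUE BLUE RED.
1 of 14 · B · max L 0 · min R +∞ gives 1
2 of 14 · BB · max L 1 · min R +∞ gives 2
3 of 14 · BBR · max L 1 · min R 2 gives 3/2
4 of 14 · BBRB · max L 3/2 · min R 2 gives 7/4
5 of 14 · BBRBR · max L 3/2 · min R 7/4 gives 13/8
6 of 14 · BBRBRB · max L 13/8 · min R 7/4 gives 27/16
7 of 14 · BBRBRBB · max L 27/16 · min R 7/4 gives 55/32
8 of 14 · BBRBRBBB · max L 55/32 · min R 7/4 gives 111/64
9 of 14 · BBRBRBBBR · max L 55/32 · min R 111/64 gives 221/128
10 of 14 · BBRBRBBBRR · max L 55/32 · min R 221/128 gives 441/256
11 of 14 · BBRBRBBBRRR · max L 55/32 · min R 441/256 gives 881/512
12 of 14 · BBRBRBBBRRRB · max L 881/512 · min R 441/256 gives 1763/1024
13 of 14 · BBRBRBBBRRRBB · max L 1763/1024 · min R 441/256 gives 3527/2048
14 of 14 · BBRBRBBBRRRBBR · max L 1763/1024 · min R 3527/2048 gives 7053/4096

7053/4096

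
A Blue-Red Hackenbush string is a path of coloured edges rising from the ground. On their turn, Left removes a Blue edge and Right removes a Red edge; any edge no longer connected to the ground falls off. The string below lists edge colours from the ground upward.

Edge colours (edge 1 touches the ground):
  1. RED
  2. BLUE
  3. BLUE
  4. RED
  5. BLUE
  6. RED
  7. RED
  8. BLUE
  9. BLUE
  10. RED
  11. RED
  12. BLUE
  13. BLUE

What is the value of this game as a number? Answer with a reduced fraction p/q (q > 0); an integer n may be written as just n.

-1433/4096

Build val(s[:k]) for k = 1..13, string s = RED BLUE BLUE RED BLUE RED RED BLUE BLUE RED RED BLUE BLUE.
val_1 [R]  L=[—]  R=[0]  → -1
val_2 [RB]  L=[-1]  R=[0]  → -1/2
val_3 [RBB]  L=[-1 -1/2]  R=[0]  → -1/4
val_4 [RBBR]  L=[-1 -1/2]  R=[-1/4 0]  → -3/8
val_5 [RBBRB]  L=[-1 -1/2 -3/8]  R=[-1/4 0]  → -5/16
val_6 [RBBRBR]  L=[-1 -1/2 -3/8]  R=[-5/16 -1/4 0]  → -11/32
val_7 [RBBRBRR]  L=[-1 -1/2 -3/8]  R=[-11/32 -5/16 -1/4 0]  → -23/64
val_8 [RBBRBRRB]  L=[-1 -1/2 -3/8 -23/64]  R=[-11/32 -5/16 -1/4 0]  → -45/128
val_9 [RBBRBRRBB]  L=[-1 -1/2 -3/8 -23/64 -45/128]  R=[-11/32 -5/16 -1/4 0]  → -89/256
val_10 [RBBRBRRBBR]  L=[-1 -1/2 -3/8 -23/64 -45/128]  R=[-89/256 -11/32 -5/16 -1/4 0]  → -179/512
val_11 [RBBRBRRBBRR]  L=[-1 -1/2 -3/8 -23/64 -45/128]  R=[-179/512 -89/256 -11/32 -5/16 -1/4 0]  → -359/1024
val_12 [RBBRBRRBBRRB]  L=[-1 -1/2 -3/8 -23/64 -45/128 -359/1024]  R=[-179/512 -89/256 -11/32 -5/16 -1/4 0]  → -717/2048
val_13 [RBBRBRRBBRRBB]  L=[-1 -1/2 -3/8 -23/64 -45/128 -359/1024 -717/2048]  R=[-179/512 -89/256 -11/32 -5/16 -1/4 0]  → -1433/4096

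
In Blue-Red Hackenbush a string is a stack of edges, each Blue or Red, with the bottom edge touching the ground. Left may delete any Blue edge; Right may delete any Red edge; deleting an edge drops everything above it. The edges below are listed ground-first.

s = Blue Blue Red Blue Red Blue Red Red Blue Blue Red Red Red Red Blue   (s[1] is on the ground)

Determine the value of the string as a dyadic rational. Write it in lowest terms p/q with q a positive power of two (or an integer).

1 of 15 · B · max L 0 · min R +∞ => 1
2 of 15 · BB · max L 1 · min R +∞ => 2
3 of 15 · BBR · max L 1 · min R 2 => 3/2
4 of 15 · BBRB · max L 3/2 · min R 2 => 7/4
5 of 15 · BBRBR · max L 3/2 · min R 7/4 => 13/8
6 of 15 · BBRBRB · max L 13/8 · min R 7/4 => 27/16
7 of 15 · BBRBRBR · max L 13/8 · min R 27/16 => 53/32
8 of 15 · BBRBRBRR · max L 13/8 · min R 53/32 => 105/64
9 of 15 · BBRBRBRRB · max L 105/64 · min R 53/32 => 211/128
10 of 15 · BBRBRBRRBB · max L 211/128 · min R 53/32 => 423/256
11 of 15 · BBRBRBRRBBR · max L 211/128 · min R 423/256 => 845/512
12 of 15 · BBRBRBRRBBRR · max L 211/128 · min R 845/512 => 1689/1024
13 of 15 · BBRBRBRRBBRRR · max L 211/128 · min R 1689/1024 => 3377/2048
14 of 15 · BBRBRBRRBBRRRR · max L 211/128 · min R 3377/2048 => 6753/4096
15 of 15 · BBRBRBRRBBRRRRB · max L 6753/4096 · min R 3377/2048 => 13507/8192

13507/8192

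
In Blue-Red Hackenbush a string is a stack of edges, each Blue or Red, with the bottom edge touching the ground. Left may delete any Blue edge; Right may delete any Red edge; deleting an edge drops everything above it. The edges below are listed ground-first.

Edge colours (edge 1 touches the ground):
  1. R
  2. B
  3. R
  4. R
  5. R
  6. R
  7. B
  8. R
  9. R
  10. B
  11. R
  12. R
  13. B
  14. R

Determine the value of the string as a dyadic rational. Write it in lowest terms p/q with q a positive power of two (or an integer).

Build G(s[:k]) for k = 1..14, string s = R B R R R R B R R B R R B R.
G(R) = { none | 0 } so -1
G(RB) = { -1 | 0 } so -1/2
G(RBR) = { -1 | -1/2; 0 } so -3/4
G(RBRR) = { -1 | -3/4; -1/2; 0 } so -7/8
G(RBRRR) = { -1 | -7/8; -3/4; -1/2; 0 } so -15/16
G(RBRRRR) = { -1 | -15/16; -7/8; -3/4; -1/2; 0 } so -31/32
G(RBRRRRB) = { -1; -31/32 | -15/16; -7/8; -3/4; -1/2; 0 } so -61/64
G(RBRRRRBR) = { -1; -31/32 | -61/64; -15/16; -7/8; -3/4; -1/2; 0 } so -123/128
G(RBRRRRBRR) = { -1; -31/32 | -123/128; -61/64; -15/16; -7/8; -3/4; -1/2; 0 } so -247/256
G(RBRRRRBRRB) = { -1; -31/32; -247/256 | -123/128; -61/64; -15/16; -7/8; -3/4; -1/2; 0 } so -493/512
G(RBRRRRBRRBR) = { -1; -31/32; -247/256 | -493/512; -123/128; -61/64; -15/16; -7/8; -3/4; -1/2; 0 } so -987/1024
G(RBRRRRBRRBRR) = { -1; -31/32; -247/256 | -987/1024; -493/512; -123/128; -61/64; -15/16; -7/8; -3/4; -1/2; 0 } so -1975/2048
G(RBRRRRBRRBRRB) = { -1; -31/32; -247/256; -1975/2048 | -987/1024; -493/512; -123/128; -61/64; -15/16; -7/8; -3/4; -1/2; 0 } so -3949/4096
G(RBRRRRBRRBRRBR) = { -1; -31/32; -247/256; -1975/2048 | -3949/4096; -987/1024; -493/512; -123/128; -61/64; -15/16; -7/8; -3/4; -1/2; 0 } so -7899/8192

-7899/8192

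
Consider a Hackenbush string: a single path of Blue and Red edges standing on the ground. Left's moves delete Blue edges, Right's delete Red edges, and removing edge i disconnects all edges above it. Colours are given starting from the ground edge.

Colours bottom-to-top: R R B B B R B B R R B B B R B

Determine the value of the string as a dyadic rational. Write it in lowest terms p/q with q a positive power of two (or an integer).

edge 1 of 15 (R): { (no moves) | 0 } -> -1
edge 2 of 15 (R): { (no moves) | -1,0 } -> -2
edge 3 of 15 (B): { -2 | -1,0 } -> -3/2
edge 4 of 15 (B): { -2,-3/2 | -1,0 } -> -5/4
edge 5 of 15 (B): { -2,-3/2,-5/4 | -1,0 } -> -9/8
edge 6 of 15 (R): { -2,-3/2,-5/4 | -9/8,-1,0 } -> -19/16
edge 7 of 15 (B): { -2,-3/2,-5/4,-19/16 | -9/8,-1,0 } -> -37/32
edge 8 of 15 (B): { -2,-3/2,-5/4,-19/16,-37/32 | -9/8,-1,0 } -> -73/64
edge 9 of 15 (R): { -2,-3/2,-5/4,-19/16,-37/32 | -73/64,-9/8,-1,0 } -> -147/128
edge 10 of 15 (R): { -2,-3/2,-5/4,-19/16,-37/32 | -147/128,-73/64,-9/8,-1,0 } -> -295/256
edge 11 of 15 (B): { -2,-3/2,-5/4,-19/16,-37/32,-295/256 | -147/128,-73/64,-9/8,-1,0 } -> -589/512
edge 12 of 15 (B): { -2,-3/2,-5/4,-19/16,-37/32,-295/256,-589/512 | -147/128,-73/64,-9/8,-1,0 } -> -1177/1024
edge 13 of 15 (B): { -2,-3/2,-5/4,-19/16,-37/32,-295/256,-589/512,-1177/1024 | -147/128,-73/64,-9/8,-1,0 } -> -2353/2048
edge 14 of 15 (R): { -2,-3/2,-5/4,-19/16,-37/32,-295/256,-589/512,-1177/1024 | -2353/2048,-147/128,-73/64,-9/8,-1,0 } -> -4707/4096
edge 15 of 15 (B): { -2,-3/2,-5/4,-19/16,-37/32,-295/256,-589/512,-1177/1024,-4707/4096 | -2353/2048,-147/128,-73/64,-9/8,-1,0 } -> -9413/8192

-9413/8192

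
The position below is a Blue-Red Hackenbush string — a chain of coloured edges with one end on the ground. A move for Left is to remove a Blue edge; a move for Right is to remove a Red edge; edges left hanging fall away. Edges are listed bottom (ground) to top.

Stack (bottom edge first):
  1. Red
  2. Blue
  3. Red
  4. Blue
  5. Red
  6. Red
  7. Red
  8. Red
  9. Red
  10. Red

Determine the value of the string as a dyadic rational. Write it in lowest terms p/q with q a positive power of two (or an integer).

R: Left {  }, Right { 0 } ⇒ simplest -1
RB: Left { -1 }, Right { 0 } ⇒ simplest -1/2
RBR: Left { -1 }, Right { -1/2,0 } ⇒ simplest -3/4
RBRB: Left { -1,-3/4 }, Right { -1/2,0 } ⇒ simplest -5/8
RBRBR: Left { -1,-3/4 }, Right { -5/8,-1/2,0 } ⇒ simplest -11/16
RBRBRR: Left { -1,-3/4 }, Right { -11/16,-5/8,-1/2,0 } ⇒ simplest -23/32
RBRBRRR: Left { -1,-3/4 }, Right { -23/32,-11/16,-5/8,-1/2,0 } ⇒ simplest -47/64
RBRBRRRR: Left { -1,-3/4 }, Right { -47/64,-23/32,-11/16,-5/8,-1/2,0 } ⇒ simplest -95/128
RBRBRRRRR: Left { -1,-3/4 }, Right { -95/128,-47/64,-23/32,-11/16,-5/8,-1/2,0 } ⇒ simplest -191/256
RBRBRRRRRR: Left { -1,-3/4 }, Right { -191/256,-95/128,-47/64,-23/32,-11/16,-5/8,-1/2,0 } ⇒ simplest -383/512

-383/512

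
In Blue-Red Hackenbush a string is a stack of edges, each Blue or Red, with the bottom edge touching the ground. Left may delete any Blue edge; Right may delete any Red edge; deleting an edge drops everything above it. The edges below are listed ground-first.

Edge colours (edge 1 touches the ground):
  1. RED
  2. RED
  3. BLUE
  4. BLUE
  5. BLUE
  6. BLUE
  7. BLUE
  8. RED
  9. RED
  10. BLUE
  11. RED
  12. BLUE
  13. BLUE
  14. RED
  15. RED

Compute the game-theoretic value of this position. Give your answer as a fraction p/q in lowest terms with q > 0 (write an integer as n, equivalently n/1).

Prefix values for RED RED BLUE BLUE BLUE BLUE BLUE RED RED BLUE RED BLUE BLUE RED RED via {L|R} + simplicity:
value_1 [R]  L=[none]  R=[0]  so -1
value_2 [RR]  L=[none]  R=[-1 0]  so -2
value_3 [RRB]  L=[-2]  R=[-1 0]  so -3/2
value_4 [RRBB]  L=[-2 -3/2]  R=[-1 0]  so -5/4
value_5 [RRBBB]  L=[-2 -3/2 -5/4]  R=[-1 0]  so -9/8
value_6 [RRBBBB]  L=[-2 -3/2 -5/4 -9/8]  R=[-1 0]  so -17/16
value_7 [RRBBBBB]  L=[-2 -3/2 -5/4 -9/8 -17/16]  R=[-1 0]  so -33/32
value_8 [RRBBBBBR]  L=[-2 -3/2 -5/4 -9/8 -17/16]  R=[-33/32 -1 0]  so -67/64
value_9 [RRBBBBBRR]  L=[-2 -3/2 -5/4 -9/8 -17/16]  R=[-67/64 -33/32 -1 0]  so -135/128
value_10 [RRBBBBBRRB]  L=[-2 -3/2 -5/4 -9/8 -17/16 -135/128]  R=[-67/64 -33/32 -1 0]  so -269/256
value_11 [RRBBBBBRRBR]  L=[-2 -3/2 -5/4 -9/8 -17/16 -135/128]  R=[-269/256 -67/64 -33/32 -1 0]  so -539/512
value_12 [RRBBBBBRRBRB]  L=[-2 -3/2 -5/4 -9/8 -17/16 -135/128 -539/512]  R=[-269/256 -67/64 -33/32 -1 0]  so -1077/1024
value_13 [RRBBBBBRRBRBB]  L=[-2 -3/2 -5/4 -9/8 -17/16 -135/128 -539/512 -1077/1024]  R=[-269/256 -67/64 -33/32 -1 0]  so -2153/2048
value_14 [RRBBBBBRRBRBBR]  L=[-2 -3/2 -5/4 -9/8 -17/16 -135/128 -539/512 -1077/1024]  R=[-2153/2048 -269/256 -67/64 -33/32 -1 0]  so -4307/4096
value_15 [RRBBBBBRRBRBBRR]  L=[-2 -3/2 -5/4 -9/8 -17/16 -135/128 -539/512 -1077/1024]  R=[-4307/4096 -2153/2048 -269/256 -67/64 -33/32 -1 0]  so -8615/8192

-8615/8192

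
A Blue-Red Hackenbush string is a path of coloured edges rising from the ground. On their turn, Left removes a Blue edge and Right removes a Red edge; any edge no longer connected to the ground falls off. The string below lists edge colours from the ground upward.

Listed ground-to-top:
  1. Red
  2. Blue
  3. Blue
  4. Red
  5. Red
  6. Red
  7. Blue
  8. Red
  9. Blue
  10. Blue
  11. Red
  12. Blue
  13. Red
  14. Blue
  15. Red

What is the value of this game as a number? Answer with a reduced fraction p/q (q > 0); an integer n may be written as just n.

edge 1 of 15 (Red): { ∅ | 0 } => -1
edge 2 of 15 (Blue): { -1 | 0 } => -1/2
edge 3 of 15 (Blue): { -1 -1/2 | 0 } => -1/4
edge 4 of 15 (Red): { -1 -1/2 | -1/4 0 } => -3/8
edge 5 of 15 (Red): { -1 -1/2 | -3/8 -1/4 0 } => -7/16
edge 6 of 15 (Red): { -1 -1/2 | -7/16 -3/8 -1/4 0 } => -15/32
edge 7 of 15 (Blue): { -1 -1/2 -15/32 | -7/16 -3/8 -1/4 0 } => -29/64
edge 8 of 15 (Red): { -1 -1/2 -15/32 | -29/64 -7/16 -3/8 -1/4 0 } => -59/128
edge 9 of 15 (Blue): { -1 -1/2 -15/32 -59/128 | -29/64 -7/16 -3/8 -1/4 0 } => -117/256
edge 10 of 15 (Blue): { -1 -1/2 -15/32 -59/128 -117/256 | -29/64 -7/16 -3/8 -1/4 0 } => -233/512
edge 11 of 15 (Red): { -1 -1/2 -15/32 -59/128 -117/256 | -233/512 -29/64 -7/16 -3/8 -1/4 0 } => -467/1024
edge 12 of 15 (Blue): { -1 -1/2 -15/32 -59/128 -117/256 -467/1024 | -233/512 -29/64 -7/16 -3/8 -1/4 0 } => -933/2048
edge 13 of 15 (Red): { -1 -1/2 -15/32 -59/128 -117/256 -467/1024 | -933/2048 -233/512 -29/64 -7/16 -3/8 -1/4 0 } => -1867/4096
edge 14 of 15 (Blue): { -1 -1/2 -15/32 -59/128 -117/256 -467/1024 -1867/4096 | -933/2048 -233/512 -29/64 -7/16 -3/8 -1/4 0 } => -3733/8192
edge 15 of 15 (Red): { -1 -1/2 -15/32 -59/128 -117/256 -467/1024 -1867/4096 | -3733/8192 -933/2048 -233/512 -29/64 -7/16 -3/8 -1/4 0 } => -7467/16384

-7467/16384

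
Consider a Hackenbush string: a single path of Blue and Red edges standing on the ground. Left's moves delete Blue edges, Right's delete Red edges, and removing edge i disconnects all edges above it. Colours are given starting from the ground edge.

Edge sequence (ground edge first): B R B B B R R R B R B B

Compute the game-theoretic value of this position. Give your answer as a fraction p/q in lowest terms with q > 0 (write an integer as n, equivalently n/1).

Recurse on prefixes of the 12-edge string B R B B B R R R B R B B:
g_1 [B]  L=[0]  R=[(no moves)]  gives 1
g_2 [BR]  L=[0]  R=[1]  gives 1/2
g_3 [BRB]  L=[0, 1/2]  R=[1]  gives 3/4
g_4 [BRBB]  L=[0, 1/2, 3/4]  R=[1]  gives 7/8
g_5 [BRBBB]  L=[0, 1/2, 3/4, 7/8]  R=[1]  gives 15/16
g_6 [BRBBBR]  L=[0, 1/2, 3/4, 7/8]  R=[15/16, 1]  gives 29/32
g_7 [BRBBBRR]  L=[0, 1/2, 3/4, 7/8]  R=[29/32, 15/16, 1]  gives 57/64
g_8 [BRBBBRRR]  L=[0, 1/2, 3/4, 7/8]  R=[57/64, 29/32, 15/16, 1]  gives 113/128
g_9 [BRBBBRRRB]  L=[0, 1/2, 3/4, 7/8, 113/128]  R=[57/64, 29/32, 15/16, 1]  gives 227/256
g_10 [BRBBBRRRBR]  L=[0, 1/2, 3/4, 7/8, 113/128]  R=[227/256, 57/64, 29/32, 15/16, 1]  gives 453/512
g_11 [BRBBBRRRBRB]  L=[0, 1/2, 3/4, 7/8, 113/128, 453/512]  R=[227/256, 57/64, 29/32, 15/16, 1]  gives 907/1024
g_12 [BRBBBRRRBRBB]  L=[0, 1/2, 3/4, 7/8, 113/128, 453/512, 907/1024]  R=[227/256, 57/64, 29/32, 15/16, 1]  gives 1815/2048

1815/2048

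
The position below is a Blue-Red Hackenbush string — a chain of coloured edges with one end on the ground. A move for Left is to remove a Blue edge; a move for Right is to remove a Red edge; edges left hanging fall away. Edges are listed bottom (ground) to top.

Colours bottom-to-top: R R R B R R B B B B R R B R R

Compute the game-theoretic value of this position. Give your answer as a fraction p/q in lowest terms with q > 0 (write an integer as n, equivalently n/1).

-11319/4096

Build v(s[:k]) for k = 1..15, string s = R R R B R R B B B B R R B R R.
v(R) = { ∅ | 0 } → -1
v(RR) = { ∅ | -1,0 } → -2
v(RRR) = { ∅ | -2,-1,0 } → -3
v(RRRB) = { -3 | -2,-1,0 } → -5/2
v(RRRBR) = { -3 | -5/2,-2,-1,0 } → -11/4
v(RRRBRR) = { -3 | -11/4,-5/2,-2,-1,0 } → -23/8
v(RRRBRRB) = { -3,-23/8 | -11/4,-5/2,-2,-1,0 } → -45/16
v(RRRBRRBB) = { -3,-23/8,-45/16 | -11/4,-5/2,-2,-1,0 } → -89/32
v(RRRBRRBBB) = { -3,-23/8,-45/16,-89/32 | -11/4,-5/2,-2,-1,0 } → -177/64
v(RRRBRRBBBB) = { -3,-23/8,-45/16,-89/32,-177/64 | -11/4,-5/2,-2,-1,0 } → -353/128
v(RRRBRRBBBBR) = { -3,-23/8,-45/16,-89/32,-177/64 | -353/128,-11/4,-5/2,-2,-1,0 } → -707/256
v(RRRBRRBBBBRR) = { -3,-23/8,-45/16,-89/32,-177/64 | -707/256,-353/128,-11/4,-5/2,-2,-1,0 } → -1415/512
v(RRRBRRBBBBRRB) = { -3,-23/8,-45/16,-89/32,-177/64,-1415/512 | -707/256,-353/128,-11/4,-5/2,-2,-1,0 } → -2829/1024
v(RRRBRRBBBBRRBR) = { -3,-23/8,-45/16,-89/32,-177/64,-1415/512 | -2829/1024,-707/256,-353/128,-11/4,-5/2,-2,-1,0 } → -5659/2048
v(RRRBRRBBBBRRBRR) = { -3,-23/8,-45/16,-89/32,-177/64,-1415/512 | -5659/2048,-2829/1024,-707/256,-353/128,-11/4,-5/2,-2,-1,0 } → -11319/4096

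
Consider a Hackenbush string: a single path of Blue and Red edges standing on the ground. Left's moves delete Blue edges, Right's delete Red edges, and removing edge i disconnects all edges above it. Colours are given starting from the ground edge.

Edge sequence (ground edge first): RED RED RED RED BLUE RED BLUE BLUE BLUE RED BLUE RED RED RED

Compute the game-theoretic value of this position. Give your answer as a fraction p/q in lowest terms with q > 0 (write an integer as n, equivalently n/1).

-3631/1024

edge 1 of 14 (RED): { none | 0 } -> -1
edge 2 of 14 (RED): { none | -1 0 } -> -2
edge 3 of 14 (RED): { none | -2 -1 0 } -> -3
edge 4 of 14 (RED): { none | -3 -2 -1 0 } -> -4
edge 5 of 14 (BLUE): { -4 | -3 -2 -1 0 } -> -7/2
edge 6 of 14 (RED): { -4 | -7/2 -3 -2 -1 0 } -> -15/4
edge 7 of 14 (BLUE): { -4 -15/4 | -7/2 -3 -2 -1 0 } -> -29/8
edge 8 of 14 (BLUE): { -4 -15/4 -29/8 | -7/2 -3 -2 -1 0 } -> -57/16
edge 9 of 14 (BLUE): { -4 -15/4 -29/8 -57/16 | -7/2 -3 -2 -1 0 } -> -113/32
edge 10 of 14 (RED): { -4 -15/4 -29/8 -57/16 | -113/32 -7/2 -3 -2 -1 0 } -> -227/64
edge 11 of 14 (BLUE): { -4 -15/4 -29/8 -57/16 -227/64 | -113/32 -7/2 -3 -2 -1 0 } -> -453/128
edge 12 of 14 (RED): { -4 -15/4 -29/8 -57/16 -227/64 | -453/128 -113/32 -7/2 -3 -2 -1 0 } -> -907/256
edge 13 of 14 (RED): { -4 -15/4 -29/8 -57/16 -227/64 | -907/256 -453/128 -113/32 -7/2 -3 -2 -1 0 } -> -1815/512
edge 14 of 14 (RED): { -4 -15/4 -29/8 -57/16 -227/64 | -1815/512 -907/256 -453/128 -113/32 -7/2 -3 -2 -1 0 } -> -3631/1024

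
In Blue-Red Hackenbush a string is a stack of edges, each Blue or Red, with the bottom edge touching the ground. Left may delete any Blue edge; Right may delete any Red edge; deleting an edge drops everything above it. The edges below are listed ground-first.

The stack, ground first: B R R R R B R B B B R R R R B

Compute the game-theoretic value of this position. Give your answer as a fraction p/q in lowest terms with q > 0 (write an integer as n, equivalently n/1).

1475/16384

value_1 [B]  L=[0]  R=[(no moves)]  -> 1
value_2 [BR]  L=[0]  R=[1]  -> 1/2
value_3 [BRR]  L=[0]  R=[1/2; 1]  -> 1/4
value_4 [BRRR]  L=[0]  R=[1/4; 1/2; 1]  -> 1/8
value_5 [BRRRR]  L=[0]  R=[1/8; 1/4; 1/2; 1]  -> 1/16
value_6 [BRRRRB]  L=[0; 1/16]  R=[1/8; 1/4; 1/2; 1]  -> 3/32
value_7 [BRRRRBR]  L=[0; 1/16]  R=[3/32; 1/8; 1/4; 1/2; 1]  -> 5/64
value_8 [BRRRRBRB]  L=[0; 1/16; 5/64]  R=[3/32; 1/8; 1/4; 1/2; 1]  -> 11/128
value_9 [BRRRRBRBB]  L=[0; 1/16; 5/64; 11/128]  R=[3/32; 1/8; 1/4; 1/2; 1]  -> 23/256
value_10 [BRRRRBRBBB]  L=[0; 1/16; 5/64; 11/128; 23/256]  R=[3/32; 1/8; 1/4; 1/2; 1]  -> 47/512
value_11 [BRRRRBRBBBR]  L=[0; 1/16; 5/64; 11/128; 23/256]  R=[47/512; 3/32; 1/8; 1/4; 1/2; 1]  -> 93/1024
value_12 [BRRRRBRBBBRR]  L=[0; 1/16; 5/64; 11/128; 23/256]  R=[93/1024; 47/512; 3/32; 1/8; 1/4; 1/2; 1]  -> 185/2048
value_13 [BRRRRBRBBBRRR]  L=[0; 1/16; 5/64; 11/128; 23/256]  R=[185/2048; 93/1024; 47/512; 3/32; 1/8; 1/4; 1/2; 1]  -> 369/4096
value_14 [BRRRRBRBBBRRRR]  L=[0; 1/16; 5/64; 11/128; 23/256]  R=[369/4096; 185/2048; 93/1024; 47/512; 3/32; 1/8; 1/4; 1/2; 1]  -> 737/8192
value_15 [BRRRRBRBBBRRRRB]  L=[0; 1/16; 5/64; 11/128; 23/256; 737/8192]  R=[369/4096; 185/2048; 93/1024; 47/512; 3/32; 1/8; 1/4; 1/2; 1]  -> 1475/16384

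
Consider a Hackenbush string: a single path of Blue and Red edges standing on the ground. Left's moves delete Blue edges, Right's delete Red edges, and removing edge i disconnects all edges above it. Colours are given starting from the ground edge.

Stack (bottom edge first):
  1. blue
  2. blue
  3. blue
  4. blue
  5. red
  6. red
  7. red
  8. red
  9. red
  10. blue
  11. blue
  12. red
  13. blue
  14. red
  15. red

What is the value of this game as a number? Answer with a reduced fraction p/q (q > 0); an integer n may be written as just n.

Recurse on prefixes of the 15-edge string blue blue blue blue red red red red red blue blue red blue red red:
v(b) = { 0 | (no moves) } = 1
v(bb) = { 0; 1 | (no moves) } = 2
v(bbb) = { 0; 1; 2 | (no moves) } = 3
v(bbbb) = { 0; 1; 2; 3 | (no moves) } = 4
v(bbbbr) = { 0; 1; 2; 3 | 4 } = 7/2
v(bbbbrr) = { 0; 1; 2; 3 | 7/2; 4 } = 13/4
v(bbbbrrr) = { 0; 1; 2; 3 | 13/4; 7/2; 4 } = 25/8
v(bbbbrrrr) = { 0; 1; 2; 3 | 25/8; 13/4; 7/2; 4 } = 49/16
v(bbbbrrrrr) = { 0; 1; 2; 3 | 49/16; 25/8; 13/4; 7/2; 4 } = 97/32
v(bbbbrrrrrb) = { 0; 1; 2; 3; 97/32 | 49/16; 25/8; 13/4; 7/2; 4 } = 195/64
v(bbbbrrrrrbb) = { 0; 1; 2; 3; 97/32; 195/64 | 49/16; 25/8; 13/4; 7/2; 4 } = 391/128
v(bbbbrrrrrbbr) = { 0; 1; 2; 3; 97/32; 195/64 | 391/128; 49/16; 25/8; 13/4; 7/2; 4 } = 781/256
v(bbbbrrrrrbbrb) = { 0; 1; 2; 3; 97/32; 195/64; 781/256 | 391/128; 49/16; 25/8; 13/4; 7/2; 4 } = 1563/512
v(bbbbrrrrrbbrbr) = { 0; 1; 2; 3; 97/32; 195/64; 781/256 | 1563/512; 391/128; 49/16; 25/8; 13/4; 7/2; 4 } = 3125/1024
v(bbbbrrrrrbbrbrr) = { 0; 1; 2; 3; 97/32; 195/64; 781/256 | 3125/1024; 1563/512; 391/128; 49/16; 25/8; 13/4; 7/2; 4 } = 6249/2048

6249/2048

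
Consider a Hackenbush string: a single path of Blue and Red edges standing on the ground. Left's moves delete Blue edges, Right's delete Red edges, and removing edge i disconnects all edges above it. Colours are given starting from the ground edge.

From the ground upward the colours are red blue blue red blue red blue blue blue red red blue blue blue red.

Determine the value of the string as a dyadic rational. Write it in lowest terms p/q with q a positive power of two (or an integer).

g_1 [r]  L=[—]  R=[0]  ⇒ -1
g_2 [rb]  L=[-1]  R=[0]  ⇒ -1/2
g_3 [rbb]  L=[-1, -1/2]  R=[0]  ⇒ -1/4
g_4 [rbbr]  L=[-1, -1/2]  R=[-1/4, 0]  ⇒ -3/8
g_5 [rbbrb]  L=[-1, -1/2, -3/8]  R=[-1/4, 0]  ⇒ -5/16
g_6 [rbbrbr]  L=[-1, -1/2, -3/8]  R=[-5/16, -1/4, 0]  ⇒ -11/32
g_7 [rbbrbrb]  L=[-1, -1/2, -3/8, -11/32]  R=[-5/16, -1/4, 0]  ⇒ -21/64
g_8 [rbbrbrbb]  L=[-1, -1/2, -3/8, -11/32, -21/64]  R=[-5/16, -1/4, 0]  ⇒ -41/128
g_9 [rbbrbrbbb]  L=[-1, -1/2, -3/8, -11/32, -21/64, -41/128]  R=[-5/16, -1/4, 0]  ⇒ -81/256
g_10 [rbbrbrbbbr]  L=[-1, -1/2, -3/8, -11/32, -21/64, -41/128]  R=[-81/256, -5/16, -1/4, 0]  ⇒ -163/512
g_11 [rbbrbrbbbrr]  L=[-1, -1/2, -3/8, -11/32, -21/64, -41/128]  R=[-163/512, -81/256, -5/16, -1/4, 0]  ⇒ -327/1024
g_12 [rbbrbrbbbrrb]  L=[-1, -1/2, -3/8, -11/32, -21/64, -41/128, -327/1024]  R=[-163/512, -81/256, -5/16, -1/4, 0]  ⇒ -653/2048
g_13 [rbbrbrbbbrrbb]  L=[-1, -1/2, -3/8, -11/32, -21/64, -41/128, -327/1024, -653/2048]  R=[-163/512, -81/256, -5/16, -1/4, 0]  ⇒ -1305/4096
g_14 [rbbrbrbbbrrbbb]  L=[-1, -1/2, -3/8, -11/32, -21/64, -41/128, -327/1024, -653/2048, -1305/4096]  R=[-163/512, -81/256, -5/16, -1/4, 0]  ⇒ -2609/8192
g_15 [rbbrbrbbbrrbbbr]  L=[-1, -1/2, -3/8, -11/32, -21/64, -41/128, -327/1024, -653/2048, -1305/4096]  R=[-2609/8192, -163/512, -81/256, -5/16, -1/4, 0]  ⇒ -5219/16384

-5219/16384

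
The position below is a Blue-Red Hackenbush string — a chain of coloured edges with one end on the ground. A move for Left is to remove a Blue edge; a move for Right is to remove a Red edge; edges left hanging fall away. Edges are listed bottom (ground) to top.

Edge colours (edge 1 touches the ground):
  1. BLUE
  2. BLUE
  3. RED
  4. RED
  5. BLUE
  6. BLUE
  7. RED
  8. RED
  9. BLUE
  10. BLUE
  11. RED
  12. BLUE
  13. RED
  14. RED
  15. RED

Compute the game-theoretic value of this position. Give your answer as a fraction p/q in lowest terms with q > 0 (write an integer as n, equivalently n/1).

Prefix values for BLUE BLUE RED RED BLUE BLUE RED RED BLUE BLUE RED BLUE RED RED RED via {L|R} + simplicity:
1 of 15 · B · max L 0 · min R +∞ gives 1
2 of 15 · BB · max L 1 · min R +∞ gives 2
3 of 15 · BBR · max L 1 · min R 2 gives 3/2
4 of 15 · BBRR · max L 1 · min R 3/2 gives 5/4
5 of 15 · BBRRB · max L 5/4 · min R 3/2 gives 11/8
6 of 15 · BBRRBB · max L 11/8 · min R 3/2 gives 23/16
7 of 15 · BBRRBBR · max L 11/8 · min R 23/16 gives 45/32
8 of 15 · BBRRBBRR · max L 11/8 · min R 45/32 gives 89/64
9 of 15 · BBRRBBRRB · max L 89/64 · min R 45/32 gives 179/128
10 of 15 · BBRRBBRRBB · max L 179/128 · min R 45/32 gives 359/256
11 of 15 · BBRRBBRRBBR · max L 179/128 · min R 359/256 gives 717/512
12 of 15 · BBRRBBRRBBRB · max L 717/512 · min R 359/256 gives 1435/1024
13 of 15 · BBRRBBRRBBRBR · max L 717/512 · min R 1435/1024 gives 2869/2048
14 of 15 · BBRRBBRRBBRBRR · max L 717/512 · min R 2869/2048 gives 5737/4096
15 of 15 · BBRRBBRRBBRBRRR · max L 717/512 · min R 5737/4096 gives 11473/8192

11473/8192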